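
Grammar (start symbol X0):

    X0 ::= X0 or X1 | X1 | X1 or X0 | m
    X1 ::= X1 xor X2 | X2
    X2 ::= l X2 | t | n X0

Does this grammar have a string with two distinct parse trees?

Ambiguous

Witness: t or t

Derivation 1: X0 ⇒ X0 or X1 ⇒ X1 or X1 ⇒ X2 or X1 ⇒ t or X1 ⇒ t or X2 ⇒ t or t
Derivation 2: X0 ⇒ X1 or X0 ⇒ X2 or X0 ⇒ t or X0 ⇒ t or X1 ⇒ t or X2 ⇒ t or t

Two distinct leftmost derivations for the same string.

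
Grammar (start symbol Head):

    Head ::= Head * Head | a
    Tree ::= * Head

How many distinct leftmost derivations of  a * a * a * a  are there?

5

Parse trees for a * a * a * a:
  [Head [Head a] * [Head [Head a] * [Head [Head a] * [Head a]]]]
  [Head [Head a] * [Head [Head [Head a] * [Head a]] * [Head a]]]
  [Head [Head [Head a] * [Head a]] * [Head [Head a] * [Head a]]]
  [Head [Head [Head a] * [Head [Head a] * [Head a]]] * [Head a]]
  [Head [Head [Head [Head a] * [Head a]] * [Head a]] * [Head a]]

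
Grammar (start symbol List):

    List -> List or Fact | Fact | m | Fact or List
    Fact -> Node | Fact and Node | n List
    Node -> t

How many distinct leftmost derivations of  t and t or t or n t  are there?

4

Parse trees for t and t or t or n t:
  [List [List [List [Fact [Fact [Node t]] and [Node t]]] or [Fact [Node t]]] or [Fact n [List [Fact [Node t]]]]]
  [List [List [Fact [Fact [Node t]] and [Node t]] or [List [Fact [Node t]]]] or [Fact n [List [Fact [Node t]]]]]
  [List [Fact [Fact [Node t]] and [Node t]] or [List [List [Fact [Node t]]] or [Fact n [List [Fact [Node t]]]]]]
  [List [Fact [Fact [Node t]] and [Node t]] or [List [Fact [Node t]] or [List [Fact n [List [Fact [Node t]]]]]]]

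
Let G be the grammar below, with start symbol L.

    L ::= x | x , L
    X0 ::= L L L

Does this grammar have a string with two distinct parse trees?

Only L is reachable from L; ignoring the rest: Right-recursive list with a separator: after each atom, whether the separator follows determines the rule. One parse per string.

Unambiguous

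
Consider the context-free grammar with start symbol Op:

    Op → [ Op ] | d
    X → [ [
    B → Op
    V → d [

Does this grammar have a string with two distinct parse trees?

Only Op is reachable from Op; ignoring the rest: Each string is a nest of matched brackets around a single atom. An opening bracket forces the recursive rule; an atom forces the base rule.

Unambiguous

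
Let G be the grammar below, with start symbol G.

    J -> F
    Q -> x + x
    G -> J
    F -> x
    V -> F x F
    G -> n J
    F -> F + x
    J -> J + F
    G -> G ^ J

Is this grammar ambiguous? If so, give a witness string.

Ambiguous

Witness: x + x

Derivation 1: G ⇒ J ⇒ F ⇒ F + x ⇒ x + x
Derivation 2: G ⇒ J ⇒ J + F ⇒ F + F ⇒ x + F ⇒ x + x

Two distinct leftmost derivations for the same string.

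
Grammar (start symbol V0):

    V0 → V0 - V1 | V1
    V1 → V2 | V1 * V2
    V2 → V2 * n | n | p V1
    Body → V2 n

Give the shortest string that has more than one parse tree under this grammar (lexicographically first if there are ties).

n * n

length 1: no string has ≥2 trees
length 2: no string has ≥2 trees
length 3: n * n has 2 parse trees

Two derivations of n * n:
  V0 ⇒ V1 ⇒ V2 ⇒ V2 * n ⇒ n * n
  V0 ⇒ V1 ⇒ V1 * V2 ⇒ V2 * V2 ⇒ n * V2 ⇒ n * n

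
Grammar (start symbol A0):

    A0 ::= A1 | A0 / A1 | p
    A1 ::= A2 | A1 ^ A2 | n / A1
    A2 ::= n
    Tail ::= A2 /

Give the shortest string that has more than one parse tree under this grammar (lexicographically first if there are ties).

length 1: no string has ≥2 trees
length 3: n / n has 2 parse trees

Two derivations of n / n:
  A0 ⇒ A1 ⇒ n / A1 ⇒ n / A2 ⇒ n / n
  A0 ⇒ A0 / A1 ⇒ A1 / A1 ⇒ A2 / A1 ⇒ n / A1 ⇒ n / A2 ⇒ n / n

n / n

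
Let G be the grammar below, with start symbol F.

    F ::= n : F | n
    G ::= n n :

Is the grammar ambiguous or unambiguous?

Unambiguous

(G is unreachable from F, so its rules don't affect L(F).) The reachable grammar is A → atom sep A | atom. Each atom is followed by either the separator (recurse) or end-of-string (stop) — no choice point.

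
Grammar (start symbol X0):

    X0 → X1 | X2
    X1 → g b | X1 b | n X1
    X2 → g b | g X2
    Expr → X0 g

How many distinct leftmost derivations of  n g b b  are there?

2

Parse trees for n g b b:
  [X0 [X1 [X1 n [X1 g b]] b]]
  [X0 [X1 n [X1 [X1 g b] b]]]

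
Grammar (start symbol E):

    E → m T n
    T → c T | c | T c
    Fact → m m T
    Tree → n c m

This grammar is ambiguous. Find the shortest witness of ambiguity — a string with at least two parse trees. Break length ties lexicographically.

length 3: no string has ≥2 trees
length 4: m c c n has 2 parse trees

Two derivations of m c c n:
  E ⇒ m T n ⇒ m c T n ⇒ m c c n
  E ⇒ m T n ⇒ m T c n ⇒ m c c n

m c c n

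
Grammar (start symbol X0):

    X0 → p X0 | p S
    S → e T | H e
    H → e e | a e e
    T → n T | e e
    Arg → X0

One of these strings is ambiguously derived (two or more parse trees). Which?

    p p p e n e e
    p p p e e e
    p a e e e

p p p e n e e: 1 tree
p p p e e e: 2 trees
p a e e e: 1 tree

p p p e e e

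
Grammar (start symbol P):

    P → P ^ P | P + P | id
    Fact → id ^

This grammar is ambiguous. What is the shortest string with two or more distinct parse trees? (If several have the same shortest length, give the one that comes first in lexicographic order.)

length 1: no string has ≥2 trees
length 3: no string has ≥2 trees
length 5: id + id + id has 2 parse trees

Two derivations of id + id + id:
  P ⇒ P + P ⇒ P + P + P ⇒ id + P + P ⇒ id + id + P ⇒ id + id + id
  P ⇒ P + P ⇒ id + P ⇒ id + P + P ⇒ id + id + P ⇒ id + id + id

id + id + id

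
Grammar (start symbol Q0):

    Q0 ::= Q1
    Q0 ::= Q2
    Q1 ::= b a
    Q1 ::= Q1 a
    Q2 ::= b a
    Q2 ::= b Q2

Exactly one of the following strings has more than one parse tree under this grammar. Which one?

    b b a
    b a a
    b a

b b a: 1 tree
b a a: 1 tree
b a: 2 trees

b a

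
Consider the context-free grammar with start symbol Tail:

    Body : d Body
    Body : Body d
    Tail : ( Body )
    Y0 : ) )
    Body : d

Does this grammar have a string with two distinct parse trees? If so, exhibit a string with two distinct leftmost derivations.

Ambiguous

Witness: ( d d )

Derivation 1: Tail ⇒ ( Body ) ⇒ ( d Body ) ⇒ ( d d )
Derivation 2: Tail ⇒ ( Body ) ⇒ ( Body d ) ⇒ ( d d )

Two distinct leftmost derivations for the same string.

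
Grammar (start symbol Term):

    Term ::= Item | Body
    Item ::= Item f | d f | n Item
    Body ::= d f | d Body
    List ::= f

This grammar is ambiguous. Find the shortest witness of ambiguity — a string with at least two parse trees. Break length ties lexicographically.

length 2: d f has 2 parse trees

Two derivations of d f:
  Term ⇒ Item ⇒ d f
  Term ⇒ Body ⇒ d f

d f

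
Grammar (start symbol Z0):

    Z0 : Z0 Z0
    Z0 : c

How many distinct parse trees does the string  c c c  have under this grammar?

Parse trees for c c c:
  [Z0 [Z0 c] [Z0 [Z0 c] [Z0 c]]]
  [Z0 [Z0 [Z0 c] [Z0 c]] [Z0 c]]

2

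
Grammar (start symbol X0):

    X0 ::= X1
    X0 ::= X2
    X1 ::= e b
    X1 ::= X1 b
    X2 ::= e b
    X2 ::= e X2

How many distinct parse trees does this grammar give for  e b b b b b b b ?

1

Parse trees for e b b b b b b b:
  [X0 [X1 [X1 [X1 [X1 [X1 [X1 [X1 e b] b] b] b] b] b] b]]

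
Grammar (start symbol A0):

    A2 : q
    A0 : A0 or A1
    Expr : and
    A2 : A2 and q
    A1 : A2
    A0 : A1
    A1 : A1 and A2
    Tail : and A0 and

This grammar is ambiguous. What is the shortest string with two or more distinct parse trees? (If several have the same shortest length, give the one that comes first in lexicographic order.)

length 1: no string has ≥2 trees
length 3: q and q has 2 parse trees

Two derivations of q and q:
  A0 ⇒ A1 ⇒ A2 ⇒ A2 and q ⇒ q and q
  A0 ⇒ A1 ⇒ A1 and A2 ⇒ A2 and A2 ⇒ q and A2 ⇒ q and q

q and q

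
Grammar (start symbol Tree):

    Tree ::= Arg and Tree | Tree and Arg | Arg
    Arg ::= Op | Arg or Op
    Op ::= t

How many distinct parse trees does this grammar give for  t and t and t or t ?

Parse trees for t and t and t or t:
  [Tree [Arg [Op t]] and [Tree [Arg [Op t]] and [Tree [Arg [Arg [Op t]] or [Op t]]]]]
  [Tree [Arg [Op t]] and [Tree [Tree [Arg [Op t]]] and [Arg [Arg [Op t]] or [Op t]]]]
  [Tree [Tree [Arg [Op t]] and [Tree [Arg [Op t]]]] and [Arg [Arg [Op t]] or [Op t]]]
  [Tree [Tree [Tree [Arg [Op t]]] and [Arg [Op t]]] and [Arg [Arg [Op t]] or [Op t]]]

4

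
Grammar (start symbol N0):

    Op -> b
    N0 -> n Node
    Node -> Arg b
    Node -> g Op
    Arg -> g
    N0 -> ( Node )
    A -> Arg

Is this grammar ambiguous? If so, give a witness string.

Ambiguous

Witness: n g b

Derivation 1: N0 ⇒ n Node ⇒ n Arg b ⇒ n g b
Derivation 2: N0 ⇒ n Node ⇒ n g Op ⇒ n g b

Two distinct leftmost derivations for the same string.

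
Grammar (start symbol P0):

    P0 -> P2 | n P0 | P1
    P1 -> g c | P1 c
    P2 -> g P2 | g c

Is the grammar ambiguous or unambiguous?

Ambiguous

Witness: g c

Derivation 1: P0 ⇒ P2 ⇒ g c
Derivation 2: P0 ⇒ P1 ⇒ g c

Two distinct leftmost derivations for the same string.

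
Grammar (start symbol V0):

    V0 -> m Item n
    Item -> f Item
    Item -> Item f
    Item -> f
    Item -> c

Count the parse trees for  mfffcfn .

Parse trees for mfffcfn:
  [V0 m [Item f [Item f [Item f [Item [Item c] f]]]] n]
  [V0 m [Item f [Item f [Item [Item f [Item c]] f]]] n]
  [V0 m [Item f [Item [Item f [Item f [Item c]]] f]] n]
  [V0 m [Item [Item f [Item f [Item f [Item c]]]] f] n]

4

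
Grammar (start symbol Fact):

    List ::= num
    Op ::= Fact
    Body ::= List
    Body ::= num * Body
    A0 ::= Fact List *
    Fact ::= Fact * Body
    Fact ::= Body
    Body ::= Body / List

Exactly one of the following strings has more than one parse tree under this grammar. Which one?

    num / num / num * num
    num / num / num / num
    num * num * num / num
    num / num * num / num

num / num / num * num: 1 tree
num / num / num / num: 1 tree
num * num * num / num: 7 trees
num / num * num / num: 1 tree

num * num * num / num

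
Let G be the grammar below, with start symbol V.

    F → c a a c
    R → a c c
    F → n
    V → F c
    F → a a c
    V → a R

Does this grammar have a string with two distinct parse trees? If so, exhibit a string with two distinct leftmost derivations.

Witness: a a c c

Derivation 1: V ⇒ F c ⇒ a a c c
Derivation 2: V ⇒ a R ⇒ a a c c

Two distinct leftmost derivations for the same string.

Ambiguous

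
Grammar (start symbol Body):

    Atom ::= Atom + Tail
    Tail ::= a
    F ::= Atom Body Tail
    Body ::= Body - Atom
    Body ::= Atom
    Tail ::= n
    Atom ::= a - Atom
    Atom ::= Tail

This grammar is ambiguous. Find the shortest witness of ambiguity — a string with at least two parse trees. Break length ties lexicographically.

length 1: no string has ≥2 trees
length 3: a - a has 2 parse trees

Two derivations of a - a:
  Body ⇒ Body - Atom ⇒ Atom - Atom ⇒ Tail - Atom ⇒ a - Atom ⇒ a - Tail ⇒ a - a
  Body ⇒ Atom ⇒ a - Atom ⇒ a - Tail ⇒ a - a

a - a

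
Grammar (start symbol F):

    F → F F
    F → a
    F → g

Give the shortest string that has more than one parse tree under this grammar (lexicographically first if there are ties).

a a a

length 1: no string has ≥2 trees
length 2: no string has ≥2 trees
length 3: a a a has 2 parse trees

Two derivations of a a a:
  F ⇒ F F ⇒ F F F ⇒ a F F ⇒ a a F ⇒ a a a
  F ⇒ F F ⇒ a F ⇒ a F F ⇒ a a F ⇒ a a a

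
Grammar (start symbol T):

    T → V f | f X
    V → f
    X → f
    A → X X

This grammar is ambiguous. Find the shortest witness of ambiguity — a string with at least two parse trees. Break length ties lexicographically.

f f

length 2: f f has 2 parse trees

Two derivations of f f:
  T ⇒ V f ⇒ f f
  T ⇒ f X ⇒ f f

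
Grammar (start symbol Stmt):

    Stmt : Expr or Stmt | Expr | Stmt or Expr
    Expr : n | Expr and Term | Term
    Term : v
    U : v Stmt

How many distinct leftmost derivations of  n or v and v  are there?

Parse trees for n or v and v:
  [Stmt [Expr n] or [Stmt [Expr [Expr [Term v]] and [Term v]]]]
  [Stmt [Stmt [Expr n]] or [Expr [Expr [Term v]] and [Term v]]]

2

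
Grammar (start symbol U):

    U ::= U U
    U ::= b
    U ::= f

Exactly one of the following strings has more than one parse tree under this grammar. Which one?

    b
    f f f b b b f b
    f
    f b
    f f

b: 1 tree
f f f b b b f b: 429 trees
f: 1 tree
f b: 1 tree
f f: 1 tree

f f f b b b f b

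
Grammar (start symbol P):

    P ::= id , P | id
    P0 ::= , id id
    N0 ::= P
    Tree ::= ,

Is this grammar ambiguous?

Unambiguous

Only P is reachable from P; ignoring the rest: Right-recursive list with a separator: after each atom, whether the separator follows determines the rule. One parse per string.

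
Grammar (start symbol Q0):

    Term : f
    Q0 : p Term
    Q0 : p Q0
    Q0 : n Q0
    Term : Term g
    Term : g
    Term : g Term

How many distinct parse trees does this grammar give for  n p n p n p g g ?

Parse trees for n p n p n p g g:
  [Q0 n [Q0 p [Q0 n [Q0 p [Q0 n [Q0 p [Term [Term g] g]]]]]]]
  [Q0 n [Q0 p [Q0 n [Q0 p [Q0 n [Q0 p [Term g [Term g]]]]]]]]

2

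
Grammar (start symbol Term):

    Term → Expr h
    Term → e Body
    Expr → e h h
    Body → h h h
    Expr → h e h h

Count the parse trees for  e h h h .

Parse trees for e h h h:
  [Term [Expr e h h] h]
  [Term e [Body h h h]]

2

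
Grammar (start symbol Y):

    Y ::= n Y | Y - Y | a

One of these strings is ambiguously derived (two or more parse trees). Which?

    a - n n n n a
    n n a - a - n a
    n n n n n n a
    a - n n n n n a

n n a - a - n a

a - n n n n a: 1 tree
n n a - a - n a: 9 trees
n n n n n n a: 1 tree
a - n n n n n a: 1 tree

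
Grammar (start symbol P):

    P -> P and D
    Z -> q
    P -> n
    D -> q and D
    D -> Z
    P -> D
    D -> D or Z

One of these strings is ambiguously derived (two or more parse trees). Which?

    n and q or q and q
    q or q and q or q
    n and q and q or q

n and q and q or q

n and q or q and q: 1 tree
q or q and q or q: 1 tree
n and q and q or q: 3 trees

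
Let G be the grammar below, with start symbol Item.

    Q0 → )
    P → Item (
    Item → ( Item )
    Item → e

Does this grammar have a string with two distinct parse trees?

Unambiguous

Only Item is reachable from Item; ignoring the rest: L(Item) is { openⁿ atom closeⁿ : n ≥ 0 }. The bracket depth fixes n, and the derivation is forced at every step.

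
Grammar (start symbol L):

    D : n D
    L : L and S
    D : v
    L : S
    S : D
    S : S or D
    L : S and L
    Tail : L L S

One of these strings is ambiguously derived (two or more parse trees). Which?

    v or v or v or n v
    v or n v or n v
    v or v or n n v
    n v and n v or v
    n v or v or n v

n v and n v or v

v or v or v or n v: 1 tree
v or n v or n v: 1 tree
v or v or n n v: 1 tree
n v and n v or v: 2 trees
n v or v or n v: 1 tree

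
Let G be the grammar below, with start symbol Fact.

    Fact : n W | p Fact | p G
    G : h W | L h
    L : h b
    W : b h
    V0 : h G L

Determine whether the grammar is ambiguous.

Witness: p h b h

Derivation 1: Fact ⇒ p G ⇒ p h W ⇒ p h b h
Derivation 2: Fact ⇒ p G ⇒ p L h ⇒ p h b h

Two distinct leftmost derivations for the same string.

Ambiguous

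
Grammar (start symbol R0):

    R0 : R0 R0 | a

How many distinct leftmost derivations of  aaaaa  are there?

14

Parse trees for aaaaa (showing first 6 of 14):
  [R0 [R0 a] [R0 [R0 a] [R0 [R0 a] [R0 [R0 a] [R0 a]]]]]
  [R0 [R0 a] [R0 [R0 a] [R0 [R0 [R0 a] [R0 a]] [R0 a]]]]
  [R0 [R0 a] [R0 [R0 [R0 a] [R0 a]] [R0 [R0 a] [R0 a]]]]
  [R0 [R0 a] [R0 [R0 [R0 a] [R0 [R0 a] [R0 a]]] [R0 a]]]
  [R0 [R0 a] [R0 [R0 [R0 [R0 a] [R0 a]] [R0 a]] [R0 a]]]
  [R0 [R0 [R0 a] [R0 a]] [R0 [R0 a] [R0 [R0 a] [R0 a]]]]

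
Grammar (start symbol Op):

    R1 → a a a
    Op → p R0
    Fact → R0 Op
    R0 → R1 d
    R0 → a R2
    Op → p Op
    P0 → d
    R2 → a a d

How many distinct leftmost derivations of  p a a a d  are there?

2

Parse trees for p a a a d:
  [Op p [R0 [R1 a a a] d]]
  [Op p [R0 a [R2 a a d]]]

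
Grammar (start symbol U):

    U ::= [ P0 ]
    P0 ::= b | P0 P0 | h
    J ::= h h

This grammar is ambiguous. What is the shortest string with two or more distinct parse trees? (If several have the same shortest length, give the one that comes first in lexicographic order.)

[ b b b ]

length 3: no string has ≥2 trees
length 4: no string has ≥2 trees
length 5: [ b b b ] has 2 parse trees

Two derivations of [ b b b ]:
  U ⇒ [ P0 ] ⇒ [ P0 P0 ] ⇒ [ b P0 ] ⇒ [ b P0 P0 ] ⇒ [ b b P0 ] ⇒ [ b b b ]
  U ⇒ [ P0 ] ⇒ [ P0 P0 ] ⇒ [ P0 P0 P0 ] ⇒ [ b P0 P0 ] ⇒ [ b b P0 ] ⇒ [ b b b ]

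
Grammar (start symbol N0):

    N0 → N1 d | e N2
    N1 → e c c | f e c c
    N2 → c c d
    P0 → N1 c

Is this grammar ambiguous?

Witness: e c c d

Derivation 1: N0 ⇒ N1 d ⇒ e c c d
Derivation 2: N0 ⇒ e N2 ⇒ e c c d

Two distinct leftmost derivations for the same string.

Ambiguous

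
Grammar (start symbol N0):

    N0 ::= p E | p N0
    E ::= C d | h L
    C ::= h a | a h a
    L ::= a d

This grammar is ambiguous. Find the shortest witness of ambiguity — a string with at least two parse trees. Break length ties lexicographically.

length 4: p h a d has 2 parse trees

Two derivations of p h a d:
  N0 ⇒ p E ⇒ p C d ⇒ p h a d
  N0 ⇒ p E ⇒ p h L ⇒ p h a d

p h a d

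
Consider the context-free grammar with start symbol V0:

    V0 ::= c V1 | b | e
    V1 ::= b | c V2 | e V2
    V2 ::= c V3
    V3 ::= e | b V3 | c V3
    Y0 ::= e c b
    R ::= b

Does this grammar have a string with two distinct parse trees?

Unambiguous

Only V0, V1, V2, V3 are reachable from V0; ignoring the rest: The reachable rules are right-linear with at most one rule per (nonterminal, next-terminal) pair. Each input token forces the next rule, so parsing is deterministic.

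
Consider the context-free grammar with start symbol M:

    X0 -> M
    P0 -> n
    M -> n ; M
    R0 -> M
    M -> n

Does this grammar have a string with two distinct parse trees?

Unambiguous

(X0, R0, P0 are unreachable from M, so their rules don't affect L(M).) Right-recursive list with a separator: after each atom, whether the separator follows determines the rule. One parse per string.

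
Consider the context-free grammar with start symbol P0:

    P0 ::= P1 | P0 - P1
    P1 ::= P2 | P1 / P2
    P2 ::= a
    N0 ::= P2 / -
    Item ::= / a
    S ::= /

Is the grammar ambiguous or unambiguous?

(N0, Item, S are unreachable from P0, so their rules don't affect L(P0).) The grammar is stratified — P0 handles '-' (left-recursive), P1 handles '/', P2 atoms. Each operator has a fixed associativity and precedence level, so every string has one parse.

Unambiguous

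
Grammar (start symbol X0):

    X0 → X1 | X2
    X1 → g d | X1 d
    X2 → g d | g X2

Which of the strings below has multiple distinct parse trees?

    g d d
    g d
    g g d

g d

g d d: 1 tree
g d: 2 trees
g g d: 1 tree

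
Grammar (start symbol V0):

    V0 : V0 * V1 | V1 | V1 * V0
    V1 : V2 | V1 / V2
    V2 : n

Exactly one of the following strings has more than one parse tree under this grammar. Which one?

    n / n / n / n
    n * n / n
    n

n / n / n / n: 1 tree
n * n / n: 2 trees
n: 1 tree

n * n / n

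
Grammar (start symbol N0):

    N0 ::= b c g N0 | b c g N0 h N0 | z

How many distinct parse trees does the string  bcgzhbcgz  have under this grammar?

1

Parse trees for bcgzhbcgz:
  [N0 b c g [N0 z] h [N0 b c g [N0 z]]]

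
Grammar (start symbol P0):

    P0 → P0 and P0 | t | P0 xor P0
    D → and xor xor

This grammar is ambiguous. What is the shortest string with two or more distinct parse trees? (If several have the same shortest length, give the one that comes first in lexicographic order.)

t and t and t

length 1: no string has ≥2 trees
length 3: no string has ≥2 trees
length 5: t and t and t has 2 parse trees

Two derivations of t and t and t:
  P0 ⇒ P0 and P0 ⇒ P0 and P0 and P0 ⇒ t and P0 and P0 ⇒ t and t and P0 ⇒ t and t and t
  P0 ⇒ P0 and P0 ⇒ t and P0 ⇒ t and P0 and P0 ⇒ t and t and P0 ⇒ t and t and t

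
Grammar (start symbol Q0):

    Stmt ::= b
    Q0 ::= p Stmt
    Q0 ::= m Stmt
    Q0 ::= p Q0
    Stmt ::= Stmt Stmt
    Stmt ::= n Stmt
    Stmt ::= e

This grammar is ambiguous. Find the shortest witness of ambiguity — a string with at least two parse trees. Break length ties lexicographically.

m b b b

length 2: no string has ≥2 trees
length 3: no string has ≥2 trees
length 4: m b b b has 2 parse trees

Two derivations of m b b b:
  Q0 ⇒ m Stmt ⇒ m Stmt Stmt ⇒ m b Stmt ⇒ m b Stmt Stmt ⇒ m b b Stmt ⇒ m b b b
  Q0 ⇒ m Stmt ⇒ m Stmt Stmt ⇒ m Stmt Stmt Stmt ⇒ m b Stmt Stmt ⇒ m b b Stmt ⇒ m b b b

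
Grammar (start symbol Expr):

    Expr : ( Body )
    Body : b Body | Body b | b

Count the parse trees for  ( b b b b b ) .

16

Parse trees for ( b b b b b ) (showing first 6 of 16):
  [Expr ( [Body b [Body b [Body b [Body b [Body b]]]]] )]
  [Expr ( [Body b [Body b [Body b [Body [Body b] b]]]] )]
  [Expr ( [Body b [Body b [Body [Body b [Body b]] b]]] )]
  [Expr ( [Body b [Body b [Body [Body [Body b] b] b]]] )]
  [Expr ( [Body b [Body [Body b [Body b [Body b]]] b]] )]
  [Expr ( [Body b [Body [Body b [Body [Body b] b]] b]] )]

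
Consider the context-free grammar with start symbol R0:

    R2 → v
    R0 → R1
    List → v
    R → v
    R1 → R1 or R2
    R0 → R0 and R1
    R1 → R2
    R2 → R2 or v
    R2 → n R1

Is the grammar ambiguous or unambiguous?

Witness: v or v

Derivation 1: R0 ⇒ R1 ⇒ R1 or R2 ⇒ R2 or R2 ⇒ v or R2 ⇒ v or v
Derivation 2: R0 ⇒ R1 ⇒ R2 ⇒ R2 or v ⇒ v or v

Two distinct leftmost derivations for the same string.

Ambiguous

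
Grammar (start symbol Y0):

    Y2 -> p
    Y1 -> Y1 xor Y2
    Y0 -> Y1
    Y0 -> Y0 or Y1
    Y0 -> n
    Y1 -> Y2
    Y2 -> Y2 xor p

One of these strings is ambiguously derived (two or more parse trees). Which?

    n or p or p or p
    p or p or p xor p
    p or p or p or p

n or p or p or p: 1 tree
p or p or p xor p: 2 trees
p or p or p or p: 1 tree

p or p or p xor p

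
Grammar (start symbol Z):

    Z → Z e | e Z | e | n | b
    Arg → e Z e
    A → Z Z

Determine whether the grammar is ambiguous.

Witness: e e

Derivation 1: Z ⇒ Z e ⇒ e e
Derivation 2: Z ⇒ e Z ⇒ e e

Two distinct leftmost derivations for the same string.

Ambiguous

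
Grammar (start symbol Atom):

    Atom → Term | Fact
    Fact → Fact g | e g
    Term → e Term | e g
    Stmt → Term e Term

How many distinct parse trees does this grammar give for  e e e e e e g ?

Parse trees for e e e e e e g:
  [Atom [Term e [Term e [Term e [Term e [Term e [Term e g]]]]]]]

1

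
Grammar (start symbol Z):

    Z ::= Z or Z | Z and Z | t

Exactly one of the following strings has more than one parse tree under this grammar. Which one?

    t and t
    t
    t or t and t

t and t: 1 tree
t: 1 tree
t or t and t: 2 trees

t or t and t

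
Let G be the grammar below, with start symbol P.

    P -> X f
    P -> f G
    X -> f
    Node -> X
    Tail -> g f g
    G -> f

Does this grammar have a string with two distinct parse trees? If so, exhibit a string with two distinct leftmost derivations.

Witness: f f

Derivation 1: P ⇒ X f ⇒ f f
Derivation 2: P ⇒ f G ⇒ f f

Two distinct leftmost derivations for the same string.

Ambiguous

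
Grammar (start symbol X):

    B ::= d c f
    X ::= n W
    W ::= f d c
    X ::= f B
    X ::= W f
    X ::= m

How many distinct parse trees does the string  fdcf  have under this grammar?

2

Parse trees for fdcf:
  [X f [B d c f]]
  [X [W f d c] f]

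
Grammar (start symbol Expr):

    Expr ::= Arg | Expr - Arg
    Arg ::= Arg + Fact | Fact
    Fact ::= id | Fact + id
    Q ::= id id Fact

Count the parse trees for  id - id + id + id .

Parse trees for id - id + id + id:
  [Expr [Expr [Arg [Fact id]]] - [Arg [Arg [Fact id]] + [Fact [Fact id] + id]]]
  [Expr [Expr [Arg [Fact id]]] - [Arg [Arg [Arg [Fact id]] + [Fact id]] + [Fact id]]]
  [Expr [Expr [Arg [Fact id]]] - [Arg [Arg [Fact [Fact id] + id]] + [Fact id]]]
  [Expr [Expr [Arg [Fact id]]] - [Arg [Fact [Fact [Fact id] + id] + id]]]

4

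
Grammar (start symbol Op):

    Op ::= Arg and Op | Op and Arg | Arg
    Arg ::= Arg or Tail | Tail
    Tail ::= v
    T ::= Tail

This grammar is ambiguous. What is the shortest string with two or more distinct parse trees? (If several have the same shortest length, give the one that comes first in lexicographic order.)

length 1: no string has ≥2 trees
length 3: v and v has 2 parse trees

Two derivations of v and v:
  Op ⇒ Arg and Op ⇒ Tail and Op ⇒ v and Op ⇒ v and Arg ⇒ v and Tail ⇒ v and v
  Op ⇒ Op and Arg ⇒ Arg and Arg ⇒ Tail and Arg ⇒ v and Arg ⇒ v and Tail ⇒ v and v

v and v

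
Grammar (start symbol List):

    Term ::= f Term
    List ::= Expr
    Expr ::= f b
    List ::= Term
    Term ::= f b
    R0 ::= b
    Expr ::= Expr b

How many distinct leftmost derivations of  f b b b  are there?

Parse trees for f b b b:
  [List [Expr [Expr [Expr f b] b] b]]

1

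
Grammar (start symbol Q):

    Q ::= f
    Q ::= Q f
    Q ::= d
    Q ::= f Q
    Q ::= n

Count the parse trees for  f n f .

Parse trees for f n f:
  [Q [Q f [Q n]] f]
  [Q f [Q [Q n] f]]

2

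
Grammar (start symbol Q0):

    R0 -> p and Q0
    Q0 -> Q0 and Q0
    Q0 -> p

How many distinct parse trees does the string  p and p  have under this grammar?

1

Parse trees for p and p:
  [Q0 [Q0 p] and [Q0 p]]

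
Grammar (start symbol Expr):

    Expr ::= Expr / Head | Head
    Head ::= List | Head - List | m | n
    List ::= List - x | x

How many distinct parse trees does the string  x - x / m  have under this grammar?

Parse trees for x - x / m:
  [Expr [Expr [Head [List [List x] - x]]] / [Head m]]
  [Expr [Expr [Head [Head [List x]] - [List x]]] / [Head m]]

2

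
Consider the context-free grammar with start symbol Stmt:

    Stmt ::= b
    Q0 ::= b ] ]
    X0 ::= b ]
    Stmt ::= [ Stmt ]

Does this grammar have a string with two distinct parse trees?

Unambiguous

Only Stmt is reachable from Stmt; ignoring the rest: Each string is a nest of matched brackets around a single atom. An opening bracket forces the recursive rule; an atom forces the base rule.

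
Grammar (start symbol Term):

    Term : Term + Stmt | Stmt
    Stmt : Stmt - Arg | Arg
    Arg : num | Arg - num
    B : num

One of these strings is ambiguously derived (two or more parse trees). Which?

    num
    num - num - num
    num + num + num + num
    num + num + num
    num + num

num: 1 tree
num - num - num: 4 trees
num + num + num + num: 1 tree
num + num + num: 1 tree
num + num: 1 tree

num - num - num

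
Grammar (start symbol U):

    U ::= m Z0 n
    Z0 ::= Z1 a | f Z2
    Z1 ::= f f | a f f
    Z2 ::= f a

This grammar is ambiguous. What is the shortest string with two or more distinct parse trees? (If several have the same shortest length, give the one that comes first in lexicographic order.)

m f f a n

length 5: m f f a n has 2 parse trees

Two derivations of m f f a n:
  U ⇒ m Z0 n ⇒ m Z1 a n ⇒ m f f a n
  U ⇒ m Z0 n ⇒ m f Z2 n ⇒ m f f a n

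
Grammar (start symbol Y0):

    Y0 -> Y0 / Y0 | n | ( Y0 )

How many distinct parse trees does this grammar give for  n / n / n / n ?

Parse trees for n / n / n / n:
  [Y0 [Y0 n] / [Y0 [Y0 n] / [Y0 [Y0 n] / [Y0 n]]]]
  [Y0 [Y0 n] / [Y0 [Y0 [Y0 n] / [Y0 n]] / [Y0 n]]]
  [Y0 [Y0 [Y0 n] / [Y0 n]] / [Y0 [Y0 n] / [Y0 n]]]
  [Y0 [Y0 [Y0 n] / [Y0 [Y0 n] / [Y0 n]]] / [Y0 n]]
  [Y0 [Y0 [Y0 [Y0 n] / [Y0 n]] / [Y0 n]] / [Y0 n]]

5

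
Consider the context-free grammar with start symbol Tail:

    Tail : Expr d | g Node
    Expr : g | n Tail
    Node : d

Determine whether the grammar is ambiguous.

Ambiguous

Witness: g d

Derivation 1: Tail ⇒ Expr d ⇒ g d
Derivation 2: Tail ⇒ g Node ⇒ g d

Two distinct leftmost derivations for the same string.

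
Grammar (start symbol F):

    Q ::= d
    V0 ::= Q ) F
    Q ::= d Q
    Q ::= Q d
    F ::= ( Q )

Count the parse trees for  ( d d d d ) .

8

Parse trees for ( d d d d ):
  [F ( [Q d [Q d [Q d [Q d]]]] )]
  [F ( [Q d [Q d [Q [Q d] d]]] )]
  [F ( [Q d [Q [Q d [Q d]] d]] )]
  [F ( [Q d [Q [Q [Q d] d] d]] )]
  [F ( [Q [Q d [Q d [Q d]]] d] )]
  [F ( [Q [Q d [Q [Q d] d]] d] )]
  [F ( [Q [Q [Q d [Q d]] d] d] )]
  [F ( [Q [Q [Q [Q d] d] d] d] )]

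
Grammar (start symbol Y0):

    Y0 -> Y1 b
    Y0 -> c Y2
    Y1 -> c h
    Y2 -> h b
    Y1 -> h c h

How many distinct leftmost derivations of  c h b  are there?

2

Parse trees for c h b:
  [Y0 [Y1 c h] b]
  [Y0 c [Y2 h b]]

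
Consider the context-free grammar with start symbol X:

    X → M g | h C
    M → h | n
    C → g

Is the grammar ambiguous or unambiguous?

Ambiguous

Witness: h g

Derivation 1: X ⇒ M g ⇒ h g
Derivation 2: X ⇒ h C ⇒ h g

Two distinct leftmost derivations for the same string.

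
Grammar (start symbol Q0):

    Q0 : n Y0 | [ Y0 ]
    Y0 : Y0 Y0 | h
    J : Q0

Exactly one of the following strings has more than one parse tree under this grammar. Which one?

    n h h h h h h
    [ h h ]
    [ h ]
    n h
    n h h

n h h h h h h: 42 trees
[ h h ]: 1 tree
[ h ]: 1 tree
n h: 1 tree
n h h: 1 tree

n h h h h h h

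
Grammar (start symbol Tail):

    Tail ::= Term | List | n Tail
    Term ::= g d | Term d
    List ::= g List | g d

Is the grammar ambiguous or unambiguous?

Witness: g d

Derivation 1: Tail ⇒ Term ⇒ g d
Derivation 2: Tail ⇒ List ⇒ g d

Two distinct leftmost derivations for the same string.

Ambiguous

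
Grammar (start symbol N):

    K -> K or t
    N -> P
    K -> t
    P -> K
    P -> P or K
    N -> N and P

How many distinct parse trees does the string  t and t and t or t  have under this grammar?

Parse trees for t and t and t or t:
  [N [N [N [P [K t]]] and [P [K t]]] and [P [K [K t] or t]]]
  [N [N [N [P [K t]]] and [P [K t]]] and [P [P [K t]] or [K t]]]

2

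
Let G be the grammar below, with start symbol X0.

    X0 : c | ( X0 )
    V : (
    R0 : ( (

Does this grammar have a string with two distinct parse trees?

Only X0 is reachable from X0; ignoring the rest: L(X0) is { openⁿ atom closeⁿ : n ≥ 0 }. The bracket depth fixes n, and the derivation is forced at every step.

Unambiguous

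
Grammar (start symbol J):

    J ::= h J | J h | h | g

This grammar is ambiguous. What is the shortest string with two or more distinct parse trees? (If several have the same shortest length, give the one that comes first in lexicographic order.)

h h

length 1: no string has ≥2 trees
length 2: h h has 2 parse trees

Two derivations of h h:
  J ⇒ h J ⇒ h h
  J ⇒ J h ⇒ h h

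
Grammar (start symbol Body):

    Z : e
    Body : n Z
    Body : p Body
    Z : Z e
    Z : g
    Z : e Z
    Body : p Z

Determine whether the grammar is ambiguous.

Ambiguous

Witness: n e e

Derivation 1: Body ⇒ n Z ⇒ n Z e ⇒ n e e
Derivation 2: Body ⇒ n Z ⇒ n e Z ⇒ n e e

Two distinct leftmost derivations for the same string.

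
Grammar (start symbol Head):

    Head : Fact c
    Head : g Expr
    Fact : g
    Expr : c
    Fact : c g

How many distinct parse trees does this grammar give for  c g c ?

Parse trees for c g c:
  [Head [Fact c g] c]

1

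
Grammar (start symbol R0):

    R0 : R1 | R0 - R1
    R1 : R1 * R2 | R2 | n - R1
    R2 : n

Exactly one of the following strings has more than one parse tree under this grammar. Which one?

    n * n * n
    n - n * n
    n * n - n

n - n * n

n * n * n: 1 tree
n - n * n: 3 trees
n * n - n: 1 tree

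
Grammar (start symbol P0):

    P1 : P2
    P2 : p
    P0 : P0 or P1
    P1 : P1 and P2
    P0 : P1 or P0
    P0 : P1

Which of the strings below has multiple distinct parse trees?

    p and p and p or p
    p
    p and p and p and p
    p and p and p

p and p and p or p

p and p and p or p: 2 trees
p: 1 tree
p and p and p and p: 1 tree
p and p and p: 1 tree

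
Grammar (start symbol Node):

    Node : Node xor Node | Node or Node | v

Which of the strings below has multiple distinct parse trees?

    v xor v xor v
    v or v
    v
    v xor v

v xor v xor v

v xor v xor v: 2 trees
v or v: 1 tree
v: 1 tree
v xor v: 1 tree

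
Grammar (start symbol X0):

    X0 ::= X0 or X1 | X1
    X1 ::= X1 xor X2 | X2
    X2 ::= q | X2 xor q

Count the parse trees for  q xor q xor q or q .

Parse trees for q xor q xor q or q:
  [X0 [X0 [X1 [X1 [X2 q]] xor [X2 [X2 q] xor q]]] or [X1 [X2 q]]]
  [X0 [X0 [X1 [X1 [X1 [X2 q]] xor [X2 q]] xor [X2 q]]] or [X1 [X2 q]]]
  [X0 [X0 [X1 [X1 [X2 [X2 q] xor q]] xor [X2 q]]] or [X1 [X2 q]]]
  [X0 [X0 [X1 [X2 [X2 [X2 q] xor q] xor q]]] or [X1 [X2 q]]]

4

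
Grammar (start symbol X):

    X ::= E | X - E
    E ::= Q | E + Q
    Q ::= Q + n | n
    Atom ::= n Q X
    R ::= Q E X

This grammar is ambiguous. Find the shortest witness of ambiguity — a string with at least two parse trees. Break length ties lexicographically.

n + n

length 1: no string has ≥2 trees
length 3: n + n has 2 parse trees

Two derivations of n + n:
  X ⇒ E ⇒ Q ⇒ Q + n ⇒ n + n
  X ⇒ E ⇒ E + Q ⇒ Q + Q ⇒ n + Q ⇒ n + n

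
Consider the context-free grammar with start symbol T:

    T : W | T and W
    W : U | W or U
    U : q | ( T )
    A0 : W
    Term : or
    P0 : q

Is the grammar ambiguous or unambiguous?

(A0, Term, P0 are unreachable from T, so their rules don't affect L(T).) T → T and W | W  ;  W → W or U | U  — a left-associative chain with U at the bottom. Each string factors uniquely by precedence.

Unambiguous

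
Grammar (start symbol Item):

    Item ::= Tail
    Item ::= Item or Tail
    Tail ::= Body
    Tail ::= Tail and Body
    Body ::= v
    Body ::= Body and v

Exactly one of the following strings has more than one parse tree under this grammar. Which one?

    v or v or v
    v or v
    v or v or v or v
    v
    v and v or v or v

v or v or v: 1 tree
v or v: 1 tree
v or v or v or v: 1 tree
v: 1 tree
v and v or v or v: 2 trees

v and v or v or v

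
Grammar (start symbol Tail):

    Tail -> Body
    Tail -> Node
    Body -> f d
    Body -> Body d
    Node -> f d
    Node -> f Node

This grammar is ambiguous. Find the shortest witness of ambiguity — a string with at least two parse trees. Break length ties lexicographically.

length 2: f d has 2 parse trees

Two derivations of f d:
  Tail ⇒ Body ⇒ f d
  Tail ⇒ Node ⇒ f d

f d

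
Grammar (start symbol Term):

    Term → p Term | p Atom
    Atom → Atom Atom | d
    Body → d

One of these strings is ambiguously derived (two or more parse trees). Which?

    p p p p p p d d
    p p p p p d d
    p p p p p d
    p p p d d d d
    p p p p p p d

p p p p p p d d: 1 tree
p p p p p d d: 1 tree
p p p p p d: 1 tree
p p p d d d d: 5 trees
p p p p p p d: 1 tree

p p p d d d d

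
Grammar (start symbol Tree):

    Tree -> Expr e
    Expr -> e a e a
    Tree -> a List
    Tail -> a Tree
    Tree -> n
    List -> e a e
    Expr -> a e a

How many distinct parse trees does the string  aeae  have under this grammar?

Parse trees for aeae:
  [Tree [Expr a e a] e]
  [Tree a [List e a e]]

2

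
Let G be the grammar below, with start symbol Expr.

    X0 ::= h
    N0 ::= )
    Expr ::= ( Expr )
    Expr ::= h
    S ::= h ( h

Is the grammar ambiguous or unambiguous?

Unambiguous

(X0, N0, S are unreachable from Expr, so their rules don't affect L(Expr).) Each string is a nest of matched brackets around a single atom. An opening bracket forces the recursive rule; an atom forces the base rule.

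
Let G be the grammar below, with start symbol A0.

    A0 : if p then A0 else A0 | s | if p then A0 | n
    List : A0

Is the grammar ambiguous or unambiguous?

Witness: if p then if p then n else n

Derivation 1: A0 ⇒ if p then A0 else A0 ⇒ if p then if p then A0 else A0 ⇒ if p then if p then n else A0 ⇒ if p then if p then n else n
Derivation 2: A0 ⇒ if p then A0 ⇒ if p then if p then A0 else A0 ⇒ if p then if p then n else A0 ⇒ if p then if p then n else n

Two distinct leftmost derivations for the same string.

Ambiguous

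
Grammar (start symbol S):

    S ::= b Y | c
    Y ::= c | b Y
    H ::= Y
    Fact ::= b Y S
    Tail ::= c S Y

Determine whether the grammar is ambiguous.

(H, Fact, Tail are unreachable from S, so their rules don't affect L(S).) Restricted to the reachable nonterminals, every rule has the form A → t or A → t B, and no two rules for the same A share a first terminal. The grammar encodes a DFA — one run per string.

Unambiguous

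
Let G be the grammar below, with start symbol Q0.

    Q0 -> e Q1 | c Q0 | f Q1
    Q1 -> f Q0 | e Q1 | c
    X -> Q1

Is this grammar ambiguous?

Only Q0, Q1 are reachable from Q0; ignoring the rest: Restricted to the reachable nonterminals, every rule has the form A → t or A → t B, and no two rules for the same A share a first terminal. The grammar encodes a DFA — one run per string.

Unambiguous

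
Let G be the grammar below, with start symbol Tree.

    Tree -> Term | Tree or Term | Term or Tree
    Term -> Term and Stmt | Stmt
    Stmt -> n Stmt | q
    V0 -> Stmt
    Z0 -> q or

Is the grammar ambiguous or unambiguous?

Witness: q or q

Derivation 1: Tree ⇒ Tree or Term ⇒ Term or Term ⇒ Stmt or Term ⇒ q or Term ⇒ q or Stmt ⇒ q or q
Derivation 2: Tree ⇒ Term or Tree ⇒ Stmt or Tree ⇒ q or Tree ⇒ q or Term ⇒ q or Stmt ⇒ q or q

Two distinct leftmost derivations for the same string.

Ambiguous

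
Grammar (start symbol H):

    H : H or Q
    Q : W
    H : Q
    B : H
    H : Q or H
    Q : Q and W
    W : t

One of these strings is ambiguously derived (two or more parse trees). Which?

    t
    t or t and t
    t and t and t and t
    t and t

t or t and t

t: 1 tree
t or t and t: 2 trees
t and t and t and t: 1 tree
t and t: 1 tree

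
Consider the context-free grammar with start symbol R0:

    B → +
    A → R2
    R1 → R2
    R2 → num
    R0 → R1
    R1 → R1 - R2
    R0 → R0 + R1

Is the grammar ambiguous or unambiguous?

Only R0, R1, R2 are reachable from R0; ignoring the rest: The grammar is stratified — R0 handles '+' (left-recursive), R1 handles '-', R2 atoms. Each operator has a fixed associativity and precedence level, so every string has one parse.

Unambiguous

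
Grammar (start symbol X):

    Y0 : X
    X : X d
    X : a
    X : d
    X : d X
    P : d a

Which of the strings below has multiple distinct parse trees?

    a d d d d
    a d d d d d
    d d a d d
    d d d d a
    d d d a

a d d d d: 1 tree
a d d d d d: 1 tree
d d a d d: 6 trees
d d d d a: 1 tree
d d d a: 1 tree

d d a d d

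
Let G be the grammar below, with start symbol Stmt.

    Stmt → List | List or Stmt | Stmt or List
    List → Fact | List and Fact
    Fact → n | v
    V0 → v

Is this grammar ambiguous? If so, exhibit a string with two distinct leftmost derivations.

Witness: n or n

Derivation 1: Stmt ⇒ List or Stmt ⇒ Fact or Stmt ⇒ n or Stmt ⇒ n or List ⇒ n or Fact ⇒ n or n
Derivation 2: Stmt ⇒ Stmt or List ⇒ List or List ⇒ Fact or List ⇒ n or List ⇒ n or Fact ⇒ n or n

Two distinct leftmost derivations for the same string.

Ambiguous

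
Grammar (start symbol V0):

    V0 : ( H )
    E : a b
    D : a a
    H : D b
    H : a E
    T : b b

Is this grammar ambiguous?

Witness: ( a a b )

Derivation 1: V0 ⇒ ( H ) ⇒ ( D b ) ⇒ ( a a b )
Derivation 2: V0 ⇒ ( H ) ⇒ ( a E ) ⇒ ( a a b )

Two distinct leftmost derivations for the same string.

Ambiguous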